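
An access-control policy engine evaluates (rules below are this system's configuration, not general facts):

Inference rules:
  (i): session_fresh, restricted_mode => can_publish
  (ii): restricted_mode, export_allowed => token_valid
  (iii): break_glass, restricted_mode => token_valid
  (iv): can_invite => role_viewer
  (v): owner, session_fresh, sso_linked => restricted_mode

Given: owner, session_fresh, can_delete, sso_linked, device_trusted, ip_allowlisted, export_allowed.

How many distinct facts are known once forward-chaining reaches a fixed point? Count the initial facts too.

[1] (v) [owner, session_fresh, sso_linked => restricted_mode]. ⇒ new: restricted_mode.
[2] (i) [session_fresh, restricted_mode => can_publish]; (ii) [restricted_mode, export_allowed => token_valid]. ⇒ new: can_publish, token_valid.
Closure: {can_delete, can_publish, device_trusted, export_allowed, ip_allowlisted, owner, restricted_mode, session_fresh, sso_linked, token_valid} — 10 facts.

10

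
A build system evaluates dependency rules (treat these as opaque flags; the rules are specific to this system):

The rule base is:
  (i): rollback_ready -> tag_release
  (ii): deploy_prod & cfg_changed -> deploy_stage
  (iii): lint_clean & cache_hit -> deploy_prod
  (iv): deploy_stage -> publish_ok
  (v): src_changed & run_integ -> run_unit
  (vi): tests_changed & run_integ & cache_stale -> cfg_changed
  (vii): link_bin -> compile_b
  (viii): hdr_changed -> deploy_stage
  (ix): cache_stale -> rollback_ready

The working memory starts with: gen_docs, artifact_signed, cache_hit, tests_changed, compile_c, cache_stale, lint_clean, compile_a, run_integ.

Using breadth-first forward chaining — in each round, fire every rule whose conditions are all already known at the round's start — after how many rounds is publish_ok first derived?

Round 1 — (iii), (vi), (ix), derive deploy_prod, cfg_changed, rollback_ready.
Round 2 — (i), (ii), derive tag_release, deploy_stage.
Round 3 — (iv), derive publish_ok.
publish_ok first appears in round 3.

3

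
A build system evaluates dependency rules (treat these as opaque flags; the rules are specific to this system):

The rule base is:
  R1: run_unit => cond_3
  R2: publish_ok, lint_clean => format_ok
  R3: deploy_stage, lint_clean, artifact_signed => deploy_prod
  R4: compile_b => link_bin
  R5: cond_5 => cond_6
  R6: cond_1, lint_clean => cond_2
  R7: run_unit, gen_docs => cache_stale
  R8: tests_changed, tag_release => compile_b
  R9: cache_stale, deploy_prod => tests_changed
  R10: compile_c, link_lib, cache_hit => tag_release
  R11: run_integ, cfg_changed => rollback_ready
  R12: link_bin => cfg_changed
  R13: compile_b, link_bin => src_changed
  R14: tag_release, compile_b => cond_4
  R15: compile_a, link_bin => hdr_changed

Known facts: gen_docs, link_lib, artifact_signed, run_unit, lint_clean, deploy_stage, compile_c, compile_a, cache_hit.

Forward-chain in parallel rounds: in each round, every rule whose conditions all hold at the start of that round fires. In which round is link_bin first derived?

Round 1 fires R1, R3, R7, R10, giving cond_3, deploy_prod, cache_stale, tag_release.
Round 2 fires R9, giving tests_changed.
Round 3 fires R8, giving compile_b.
Round 4 fires R4, R14, giving link_bin, cond_4.
link_bin first appears in round 4.

4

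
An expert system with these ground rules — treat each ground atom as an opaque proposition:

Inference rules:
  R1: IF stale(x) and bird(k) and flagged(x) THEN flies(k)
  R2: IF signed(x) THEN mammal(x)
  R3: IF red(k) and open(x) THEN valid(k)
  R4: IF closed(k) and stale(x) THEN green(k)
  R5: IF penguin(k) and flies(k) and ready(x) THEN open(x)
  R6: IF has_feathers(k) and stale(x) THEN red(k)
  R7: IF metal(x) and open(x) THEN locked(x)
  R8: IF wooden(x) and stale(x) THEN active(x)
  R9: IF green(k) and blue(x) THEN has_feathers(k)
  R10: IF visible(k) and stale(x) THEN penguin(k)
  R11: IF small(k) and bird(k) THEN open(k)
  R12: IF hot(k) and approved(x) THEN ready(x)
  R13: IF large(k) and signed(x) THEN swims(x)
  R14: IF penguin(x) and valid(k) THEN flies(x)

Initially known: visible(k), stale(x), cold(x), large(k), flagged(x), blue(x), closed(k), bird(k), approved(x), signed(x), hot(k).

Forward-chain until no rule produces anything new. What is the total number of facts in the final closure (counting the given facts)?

21

Round 1: R1 [IF stale(x) and bird(k) and flagged(x) THEN flies(k)]; R2 [IF signed(x) THEN mammal(x)]; R4 [IF closed(k) and stale(x) THEN green(k)]; R10 [IF visible(k) and stale(x) THEN penguin(k)]; R12 [IF hot(k) and approved(x) THEN ready(x)]; R13 [IF large(k) and signed(x) THEN swims(x)]. Adds flies(k), mammal(x), green(k), penguin(k), ready(x), swims(x).
Round 2: R5 [IF penguin(k) and flies(k) and ready(x) THEN open(x)]; R9 [IF green(k) and blue(x) THEN has_feathers(k)]. Adds open(x), has_feathers(k).
Round 3: R6 [IF has_feathers(k) and stale(x) THEN red(k)]. Adds red(k).
Round 4: R3 [IF red(k) and open(x) THEN valid(k)]. Adds valid(k).
Closure: {approved(x), bird(k), blue(x), closed(k), cold(x), flagged(x), flies(k), green(k), has_feathers(k), hot(k), large(k), mammal(x), open(x), penguin(k), ready(x), red(k), signed(x), stale(x), swims(x), valid(k), visible(k)} — 21 facts.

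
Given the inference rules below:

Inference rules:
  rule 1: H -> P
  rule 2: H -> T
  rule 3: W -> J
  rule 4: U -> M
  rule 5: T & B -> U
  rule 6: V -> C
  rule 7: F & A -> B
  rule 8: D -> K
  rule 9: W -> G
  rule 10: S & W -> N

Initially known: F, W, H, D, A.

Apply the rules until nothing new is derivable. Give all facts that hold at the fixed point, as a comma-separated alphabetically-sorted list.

[1] rule 1 [H -> P]; rule 2 [H -> T]; rule 3 [W -> J]; rule 7 [F & A -> B]; rule 8 [D -> K]; rule 9 [W -> G]. ⇒ new: P, T, J, B, K, G.
[2] rule 5 [T & B -> U]. ⇒ new: U.
[3] rule 4 [U -> M]. ⇒ new: M.

A, B, D, F, G, H, J, K, M, P, T, U, W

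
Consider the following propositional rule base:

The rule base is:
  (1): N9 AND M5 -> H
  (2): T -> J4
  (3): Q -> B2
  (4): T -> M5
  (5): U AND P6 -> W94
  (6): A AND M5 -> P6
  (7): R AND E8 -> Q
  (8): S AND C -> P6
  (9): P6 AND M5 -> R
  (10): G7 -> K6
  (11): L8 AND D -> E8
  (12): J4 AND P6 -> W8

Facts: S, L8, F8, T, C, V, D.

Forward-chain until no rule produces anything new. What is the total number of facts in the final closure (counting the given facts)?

15

Round 1 fires (2), (4), (8), (11), giving J4, M5, P6, E8.
Round 2 fires (9), (12), giving R, W8.
Round 3 fires (7), giving Q.
Round 4 fires (3), giving B2.
Closure: {B2, C, D, E8, F8, J4, L8, M5, P6, Q, R, S, T, V, W8} — 15 facts.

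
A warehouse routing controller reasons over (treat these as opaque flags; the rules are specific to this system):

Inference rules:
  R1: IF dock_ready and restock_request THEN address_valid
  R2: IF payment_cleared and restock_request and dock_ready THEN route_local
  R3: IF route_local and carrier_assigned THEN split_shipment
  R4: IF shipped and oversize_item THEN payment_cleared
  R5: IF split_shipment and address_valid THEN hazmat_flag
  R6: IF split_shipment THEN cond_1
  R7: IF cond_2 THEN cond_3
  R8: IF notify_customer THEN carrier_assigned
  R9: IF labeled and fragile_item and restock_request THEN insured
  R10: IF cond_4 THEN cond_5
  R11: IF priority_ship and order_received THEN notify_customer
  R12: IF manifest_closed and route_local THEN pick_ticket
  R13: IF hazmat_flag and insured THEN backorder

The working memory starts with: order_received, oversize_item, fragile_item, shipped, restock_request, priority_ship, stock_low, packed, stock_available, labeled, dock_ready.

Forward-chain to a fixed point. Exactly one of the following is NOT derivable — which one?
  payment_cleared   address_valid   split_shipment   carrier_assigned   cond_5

Round 1: R1 [IF dock_ready and restock_request THEN address_valid]; R4 [IF shipped and oversize_item THEN payment_cleared]; R9 [IF labeled and fragile_item and restock_request THEN insured]; R11 [IF priority_ship and order_received THEN notify_customer]. New: address_valid, payment_cleared, insured, notify_customer.
Round 2: R2 [IF payment_cleared and restock_request and dock_ready THEN route_local]; R8 [IF notify_customer THEN carrier_assigned]. New: route_local, carrier_assigned.
Round 3: R3 [IF route_local and carrier_assigned THEN split_shipment]. New: split_shipment.
Round 4: R5 [IF split_shipment and address_valid THEN hazmat_flag]; R6 [IF split_shipment THEN cond_1]. New: hazmat_flag, cond_1.
Round 5: R13 [IF hazmat_flag and insured THEN backorder]. New: backorder.
Derived: address_valid (round 1), split_shipment (round 3), payment_cleared (round 1), carrier_assigned (round 2). cond_5 never appears in any round.

cond_5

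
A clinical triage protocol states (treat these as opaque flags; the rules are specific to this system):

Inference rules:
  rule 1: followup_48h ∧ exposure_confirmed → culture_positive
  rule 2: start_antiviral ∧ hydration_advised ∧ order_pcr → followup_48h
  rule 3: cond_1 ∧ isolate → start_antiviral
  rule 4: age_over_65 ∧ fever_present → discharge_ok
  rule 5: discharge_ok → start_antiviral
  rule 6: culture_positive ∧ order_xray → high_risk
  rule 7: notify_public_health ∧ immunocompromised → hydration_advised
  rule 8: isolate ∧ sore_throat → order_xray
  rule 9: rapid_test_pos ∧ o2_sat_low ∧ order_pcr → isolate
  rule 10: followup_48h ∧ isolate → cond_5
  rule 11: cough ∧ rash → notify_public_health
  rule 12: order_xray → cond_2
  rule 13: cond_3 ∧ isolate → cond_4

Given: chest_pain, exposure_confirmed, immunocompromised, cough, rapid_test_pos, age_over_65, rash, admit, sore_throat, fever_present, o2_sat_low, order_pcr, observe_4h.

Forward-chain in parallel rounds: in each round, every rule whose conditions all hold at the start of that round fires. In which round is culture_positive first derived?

Round 1 fires rule 4, rule 9, rule 11, giving discharge_ok, isolate, notify_public_health.
Round 2 fires rule 5, rule 7, rule 8, giving start_antiviral, hydration_advised, order_xray.
Round 3 fires rule 2, rule 12, giving followup_48h, cond_2.
Round 4 fires rule 1, rule 10, giving culture_positive, cond_5.
culture_positive first appears in round 4.

4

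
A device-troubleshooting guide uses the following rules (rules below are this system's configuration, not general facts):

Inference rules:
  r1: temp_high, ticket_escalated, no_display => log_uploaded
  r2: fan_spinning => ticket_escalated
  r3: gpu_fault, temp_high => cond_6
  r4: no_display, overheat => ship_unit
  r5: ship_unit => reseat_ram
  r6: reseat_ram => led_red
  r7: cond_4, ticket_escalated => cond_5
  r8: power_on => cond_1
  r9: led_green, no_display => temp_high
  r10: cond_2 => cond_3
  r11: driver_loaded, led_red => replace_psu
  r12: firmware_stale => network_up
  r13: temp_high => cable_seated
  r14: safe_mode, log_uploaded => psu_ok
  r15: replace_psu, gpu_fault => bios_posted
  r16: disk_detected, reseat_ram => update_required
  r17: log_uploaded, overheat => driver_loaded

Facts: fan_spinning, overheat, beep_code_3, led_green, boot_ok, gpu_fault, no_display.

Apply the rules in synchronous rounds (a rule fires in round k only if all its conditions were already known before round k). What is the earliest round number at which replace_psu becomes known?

[1] r2 [fan_spinning => ticket_escalated]; r4 [no_display, overheat => ship_unit]; r9 [led_green, no_display => temp_high]. ⇒ new: ticket_escalated, ship_unit, temp_high.
[2] r1 [temp_high, ticket_escalated, no_display => log_uploaded]; r3 [gpu_fault, temp_high => cond_6]; r5 [ship_unit => reseat_ram]; r13 [temp_high => cable_seated]. ⇒ new: log_uploaded, cond_6, reseat_ram, cable_seated.
[3] r6 [reseat_ram => led_red]; r17 [log_uploaded, overheat => driver_loaded]. ⇒ new: led_red, driver_loaded.
[4] r11 [driver_loaded, led_red => replace_psu]. ⇒ new: replace_psu.
replace_psu first appears in round 4.

4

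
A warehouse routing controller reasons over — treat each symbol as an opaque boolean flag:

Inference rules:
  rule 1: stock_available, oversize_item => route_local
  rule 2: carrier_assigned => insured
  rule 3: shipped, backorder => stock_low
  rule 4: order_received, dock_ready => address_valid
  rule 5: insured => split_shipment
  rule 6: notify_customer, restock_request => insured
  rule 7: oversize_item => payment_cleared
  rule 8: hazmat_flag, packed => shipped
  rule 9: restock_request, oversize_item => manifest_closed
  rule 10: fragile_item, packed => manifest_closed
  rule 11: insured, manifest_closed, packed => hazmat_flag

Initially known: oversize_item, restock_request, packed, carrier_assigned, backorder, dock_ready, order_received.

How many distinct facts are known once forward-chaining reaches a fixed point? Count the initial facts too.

15

Round 1: rule 2 [carrier_assigned => insured]; rule 4 [order_received, dock_ready => address_valid]; rule 7 [oversize_item => payment_cleared]; rule 9 [restock_request, oversize_item => manifest_closed]. New: insured, address_valid, payment_cleared, manifest_closed.
Round 2: rule 5 [insured => split_shipment]; rule 11 [insured, manifest_closed, packed => hazmat_flag]. New: split_shipment, hazmat_flag.
Round 3: rule 8 [hazmat_flag, packed => shipped]. New: shipped.
Round 4: rule 3 [shipped, backorder => stock_low]. New: stock_low.
Closure: {address_valid, backorder, carrier_assigned, dock_ready, hazmat_flag, insured, manifest_closed, order_received, oversize_item, packed, payment_cleared, restock_request, shipped, split_shipment, stock_low} — 15 facts.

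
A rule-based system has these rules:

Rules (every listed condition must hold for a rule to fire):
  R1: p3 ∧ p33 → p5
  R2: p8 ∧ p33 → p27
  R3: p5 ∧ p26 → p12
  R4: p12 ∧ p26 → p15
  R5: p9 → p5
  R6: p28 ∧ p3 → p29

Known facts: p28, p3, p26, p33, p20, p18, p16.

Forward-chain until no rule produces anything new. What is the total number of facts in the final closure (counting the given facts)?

Round 1 — R1, R6, derive p5, p29.
Round 2 — R3, derive p12.
Round 3 — R4, derive p15.
Closure: {p12, p15, p16, p18, p20, p26, p28, p29, p3, p33, p5} — 11 facts.

11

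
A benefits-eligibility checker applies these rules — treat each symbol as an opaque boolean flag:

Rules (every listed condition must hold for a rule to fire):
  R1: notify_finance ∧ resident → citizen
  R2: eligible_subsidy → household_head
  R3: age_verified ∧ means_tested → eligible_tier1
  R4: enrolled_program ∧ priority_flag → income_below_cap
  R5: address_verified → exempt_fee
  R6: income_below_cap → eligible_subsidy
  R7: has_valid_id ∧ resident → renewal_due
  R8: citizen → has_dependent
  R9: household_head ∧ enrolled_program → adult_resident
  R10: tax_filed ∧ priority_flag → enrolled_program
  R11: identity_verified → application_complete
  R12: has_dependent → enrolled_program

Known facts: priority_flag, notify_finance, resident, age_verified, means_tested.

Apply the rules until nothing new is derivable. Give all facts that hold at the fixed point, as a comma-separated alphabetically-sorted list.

adult_resident, age_verified, citizen, eligible_subsidy, eligible_tier1, enrolled_program, has_dependent, household_head, income_below_cap, means_tested, notify_finance, priority_flag, resident

Round 1 — R1, R3, derive citizen, eligible_tier1.
Round 2 — R8, derive has_dependent.
Round 3 — R12, derive enrolled_program.
Round 4 — R4, derive income_below_cap.
Round 5 — R6, derive eligible_subsidy.
Round 6 — R2, derive household_head.
Round 7 — R9, derive adult_resident.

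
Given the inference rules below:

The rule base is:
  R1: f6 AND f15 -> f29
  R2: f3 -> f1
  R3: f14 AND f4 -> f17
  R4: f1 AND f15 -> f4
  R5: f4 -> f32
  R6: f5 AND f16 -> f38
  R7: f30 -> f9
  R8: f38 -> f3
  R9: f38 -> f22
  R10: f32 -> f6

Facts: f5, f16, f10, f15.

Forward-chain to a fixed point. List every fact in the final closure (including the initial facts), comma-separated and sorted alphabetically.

Round 1 fires R6, giving f38.
Round 2 fires R8, R9, giving f3, f22.
Round 3 fires R2, giving f1.
Round 4 fires R4, giving f4.
Round 5 fires R5, giving f32.
Round 6 fires R10, giving f6.
Round 7 fires R1, giving f29.

f1, f10, f15, f16, f22, f29, f3, f32, f38, f4, f5, f6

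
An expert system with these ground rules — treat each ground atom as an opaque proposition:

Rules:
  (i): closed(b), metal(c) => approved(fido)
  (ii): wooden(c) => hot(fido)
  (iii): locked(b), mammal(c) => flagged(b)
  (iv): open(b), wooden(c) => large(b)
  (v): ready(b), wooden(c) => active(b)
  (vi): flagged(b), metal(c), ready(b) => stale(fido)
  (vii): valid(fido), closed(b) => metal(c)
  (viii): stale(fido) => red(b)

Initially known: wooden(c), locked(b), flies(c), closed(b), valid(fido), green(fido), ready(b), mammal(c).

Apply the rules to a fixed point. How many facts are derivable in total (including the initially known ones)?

Round 1 — (ii), (iii), (v), (vii), derive hot(fido), flagged(b), active(b), metal(c).
Round 2 — (i), (vi), derive approved(fido), stale(fido).
Round 3 — (viii), derive red(b).
Closure: {active(b), approved(fido), closed(b), flagged(b), flies(c), green(fido), hot(fido), locked(b), mammal(c), metal(c), ready(b), red(b), stale(fido), valid(fido), wooden(c)} — 15 facts.

15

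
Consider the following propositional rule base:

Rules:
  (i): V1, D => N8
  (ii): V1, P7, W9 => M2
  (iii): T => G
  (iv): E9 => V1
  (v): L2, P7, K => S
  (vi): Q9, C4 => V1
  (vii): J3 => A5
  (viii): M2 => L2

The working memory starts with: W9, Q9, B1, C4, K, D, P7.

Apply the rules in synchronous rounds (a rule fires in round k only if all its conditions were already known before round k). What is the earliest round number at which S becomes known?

4

Round 1: (vi) [Q9, C4 => V1]. New: V1.
Round 2: (i) [V1, D => N8]; (ii) [V1, P7, W9 => M2]. New: N8, M2.
Round 3: (viii) [M2 => L2]. New: L2.
Round 4: (v) [L2, P7, K => S]. New: S.
S first appears in round 4.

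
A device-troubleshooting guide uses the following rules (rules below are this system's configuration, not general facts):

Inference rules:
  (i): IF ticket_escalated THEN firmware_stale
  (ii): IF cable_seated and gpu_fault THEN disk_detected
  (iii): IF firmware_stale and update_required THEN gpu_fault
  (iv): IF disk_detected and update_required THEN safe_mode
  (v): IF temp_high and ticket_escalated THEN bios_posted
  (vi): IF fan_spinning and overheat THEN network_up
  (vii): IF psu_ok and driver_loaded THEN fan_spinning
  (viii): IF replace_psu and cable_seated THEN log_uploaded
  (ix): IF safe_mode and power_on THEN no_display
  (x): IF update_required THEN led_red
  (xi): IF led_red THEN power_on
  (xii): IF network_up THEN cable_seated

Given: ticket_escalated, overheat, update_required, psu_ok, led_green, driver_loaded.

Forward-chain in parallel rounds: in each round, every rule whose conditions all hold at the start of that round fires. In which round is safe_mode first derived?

5

[1] (i) [IF ticket_escalated THEN firmware_stale]; (vii) [IF psu_ok and driver_loaded THEN fan_spinning]; (x) [IF update_required THEN led_red]. ⇒ new: firmware_stale, fan_spinning, led_red.
[2] (iii) [IF firmware_stale and update_required THEN gpu_fault]; (vi) [IF fan_spinning and overheat THEN network_up]; (xi) [IF led_red THEN power_on]. ⇒ new: gpu_fault, network_up, power_on.
[3] (xii) [IF network_up THEN cable_seated]. ⇒ new: cable_seated.
[4] (ii) [IF cable_seated and gpu_fault THEN disk_detected]. ⇒ new: disk_detected.
[5] (iv) [IF disk_detected and update_required THEN safe_mode]. ⇒ new: safe_mode.
safe_mode first appears in round 5.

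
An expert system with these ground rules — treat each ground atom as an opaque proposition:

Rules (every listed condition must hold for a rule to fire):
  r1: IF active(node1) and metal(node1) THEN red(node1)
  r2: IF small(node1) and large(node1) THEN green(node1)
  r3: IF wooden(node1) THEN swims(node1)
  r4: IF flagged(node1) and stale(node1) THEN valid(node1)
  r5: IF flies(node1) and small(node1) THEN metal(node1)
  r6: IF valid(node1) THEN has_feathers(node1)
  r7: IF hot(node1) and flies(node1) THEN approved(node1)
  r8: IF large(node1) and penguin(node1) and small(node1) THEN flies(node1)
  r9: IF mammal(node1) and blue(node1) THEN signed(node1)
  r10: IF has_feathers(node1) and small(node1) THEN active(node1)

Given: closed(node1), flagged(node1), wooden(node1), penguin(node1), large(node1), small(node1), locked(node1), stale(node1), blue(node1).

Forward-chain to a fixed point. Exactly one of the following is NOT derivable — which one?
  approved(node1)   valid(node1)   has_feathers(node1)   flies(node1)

Round 1: r2 [IF small(node1) and large(node1) THEN green(node1)]; r3 [IF wooden(node1) THEN swims(node1)]; r4 [IF flagged(node1) and stale(node1) THEN valid(node1)]; r8 [IF large(node1) and penguin(node1) and small(node1) THEN flies(node1)]. Adds green(node1), swims(node1), valid(node1), flies(node1).
Round 2: r5 [IF flies(node1) and small(node1) THEN metal(node1)]; r6 [IF valid(node1) THEN has_feathers(node1)]. Adds metal(node1), has_feathers(node1).
Round 3: r10 [IF has_feathers(node1) and small(node1) THEN active(node1)]. Adds active(node1).
Round 4: r1 [IF active(node1) and metal(node1) THEN red(node1)]. Adds red(node1).
Derived: valid(node1) (round 1), flies(node1) (round 1), has_feathers(node1) (round 2). approved(node1) never appears in any round.

approved(node1)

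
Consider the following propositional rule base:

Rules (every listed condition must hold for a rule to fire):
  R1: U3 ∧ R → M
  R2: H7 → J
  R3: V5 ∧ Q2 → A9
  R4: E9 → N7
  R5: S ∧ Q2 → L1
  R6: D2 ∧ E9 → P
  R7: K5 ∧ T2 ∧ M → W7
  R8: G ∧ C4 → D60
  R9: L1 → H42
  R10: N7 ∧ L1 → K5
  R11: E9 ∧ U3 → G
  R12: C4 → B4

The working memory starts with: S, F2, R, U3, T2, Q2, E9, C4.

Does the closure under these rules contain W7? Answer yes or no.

Round 1 — R1, R4, R5, R11, R12, derive M, N7, L1, G, B4.
Round 2 — R8, R9, R10, derive D60, H42, K5.
Round 3 — R7, derive W7.
W7 appears in round 3, so it is derivable.

yes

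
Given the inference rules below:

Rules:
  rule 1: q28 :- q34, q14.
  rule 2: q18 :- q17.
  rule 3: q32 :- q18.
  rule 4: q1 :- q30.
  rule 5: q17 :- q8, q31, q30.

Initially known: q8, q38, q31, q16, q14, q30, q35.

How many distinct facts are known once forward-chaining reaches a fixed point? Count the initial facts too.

11

Round 1 — rule 4, rule 5, derive q1, q17.
Round 2 — rule 2, derive q18.
Round 3 — rule 3, derive q32.
Closure: {q1, q14, q16, q17, q18, q30, q31, q32, q35, q38, q8} — 11 facts.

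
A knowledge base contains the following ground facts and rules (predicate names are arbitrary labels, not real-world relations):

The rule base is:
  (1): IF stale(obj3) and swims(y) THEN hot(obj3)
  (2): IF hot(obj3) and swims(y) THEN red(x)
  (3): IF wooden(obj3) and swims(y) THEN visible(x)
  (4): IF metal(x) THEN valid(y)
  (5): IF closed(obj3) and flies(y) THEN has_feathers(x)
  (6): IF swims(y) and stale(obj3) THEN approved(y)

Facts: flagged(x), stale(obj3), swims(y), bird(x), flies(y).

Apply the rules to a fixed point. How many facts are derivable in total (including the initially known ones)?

8

Round 1 — (1), (6), derive hot(obj3), approved(y).
Round 2 — (2), derive red(x).
Closure: {approved(y), bird(x), flagged(x), flies(y), hot(obj3), red(x), stale(obj3), swims(y)} — 8 facts.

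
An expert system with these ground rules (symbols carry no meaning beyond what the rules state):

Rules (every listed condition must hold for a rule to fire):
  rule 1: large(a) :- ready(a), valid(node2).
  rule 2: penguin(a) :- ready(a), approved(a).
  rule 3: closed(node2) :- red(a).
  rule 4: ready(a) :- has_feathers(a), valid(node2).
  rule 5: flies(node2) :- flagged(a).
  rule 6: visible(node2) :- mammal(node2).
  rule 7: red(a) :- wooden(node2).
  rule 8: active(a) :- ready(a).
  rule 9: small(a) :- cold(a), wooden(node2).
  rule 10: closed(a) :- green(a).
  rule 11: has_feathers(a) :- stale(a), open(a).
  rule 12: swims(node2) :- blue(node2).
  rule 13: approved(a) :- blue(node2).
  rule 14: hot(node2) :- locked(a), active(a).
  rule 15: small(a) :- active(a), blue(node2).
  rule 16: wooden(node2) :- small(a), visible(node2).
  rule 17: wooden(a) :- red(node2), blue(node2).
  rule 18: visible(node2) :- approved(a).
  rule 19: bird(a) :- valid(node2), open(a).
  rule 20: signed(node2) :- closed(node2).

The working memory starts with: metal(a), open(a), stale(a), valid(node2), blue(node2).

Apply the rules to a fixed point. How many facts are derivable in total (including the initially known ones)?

19

Round 1: rule 11 [has_feathers(a) :- stale(a), open(a).]; rule 12 [swims(node2) :- blue(node2).]; rule 13 [approved(a) :- blue(node2).]; rule 19 [bird(a) :- valid(node2), open(a).]. New: has_feathers(a), swims(node2), approved(a), bird(a).
Round 2: rule 4 [ready(a) :- has_feathers(a), valid(node2).]; rule 18 [visible(node2) :- approved(a).]. New: ready(a), visible(node2).
Round 3: rule 1 [large(a) :- ready(a), valid(node2).]; rule 2 [penguin(a) :- ready(a), approved(a).]; rule 8 [active(a) :- ready(a).]. New: large(a), penguin(a), active(a).
Round 4: rule 15 [small(a) :- active(a), blue(node2).]. New: small(a).
Round 5: rule 16 [wooden(node2) :- small(a), visible(node2).]. New: wooden(node2).
Round 6: rule 7 [red(a) :- wooden(node2).]. New: red(a).
Round 7: rule 3 [closed(node2) :- red(a).]. New: closed(node2).
Round 8: rule 20 [signed(node2) :- closed(node2).]. New: signed(node2).
Closure: {active(a), approved(a), bird(a), blue(node2), closed(node2), has_feathers(a), large(a), metal(a), open(a), penguin(a), ready(a), red(a), signed(node2), small(a), stale(a), swims(node2), valid(node2), visible(node2), wooden(node2)} — 19 facts.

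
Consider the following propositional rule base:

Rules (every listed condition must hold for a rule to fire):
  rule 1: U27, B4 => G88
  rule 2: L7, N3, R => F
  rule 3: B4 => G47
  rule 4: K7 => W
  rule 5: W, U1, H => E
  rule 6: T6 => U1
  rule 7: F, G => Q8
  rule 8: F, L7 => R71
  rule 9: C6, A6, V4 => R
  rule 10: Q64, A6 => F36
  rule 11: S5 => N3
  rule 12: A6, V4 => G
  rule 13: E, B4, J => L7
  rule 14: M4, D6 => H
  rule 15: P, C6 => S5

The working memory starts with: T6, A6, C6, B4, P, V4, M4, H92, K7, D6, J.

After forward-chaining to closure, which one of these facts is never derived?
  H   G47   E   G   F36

F36

Round 1 fires rule 3, rule 4, rule 6, rule 9, rule 12, rule 14, rule 15, giving G47, W, U1, R, G, H, S5.
Round 2 fires rule 5, rule 11, giving E, N3.
Round 3 fires rule 13, giving L7.
Round 4 fires rule 2, giving F.
Round 5 fires rule 7, rule 8, giving Q8, R71.
Derived: E (round 2), H (round 1), G47 (round 1), G (round 1). F36 never appears in any round.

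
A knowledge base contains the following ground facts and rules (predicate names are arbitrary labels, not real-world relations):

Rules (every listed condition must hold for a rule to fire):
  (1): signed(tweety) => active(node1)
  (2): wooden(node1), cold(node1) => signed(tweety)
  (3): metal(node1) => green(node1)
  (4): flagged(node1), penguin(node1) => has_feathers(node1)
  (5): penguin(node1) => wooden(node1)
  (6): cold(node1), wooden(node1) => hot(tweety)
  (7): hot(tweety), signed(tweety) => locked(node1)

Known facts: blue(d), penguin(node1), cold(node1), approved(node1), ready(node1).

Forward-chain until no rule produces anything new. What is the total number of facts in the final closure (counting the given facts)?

10

Round 1: (5) [penguin(node1) => wooden(node1)]. New: wooden(node1).
Round 2: (2) [wooden(node1), cold(node1) => signed(tweety)]; (6) [cold(node1), wooden(node1) => hot(tweety)]. New: signed(tweety), hot(tweety).
Round 3: (1) [signed(tweety) => active(node1)]; (7) [hot(tweety), signed(tweety) => locked(node1)]. New: active(node1), locked(node1).
Closure: {active(node1), approved(node1), blue(d), cold(node1), hot(tweety), locked(node1), penguin(node1), ready(node1), signed(tweety), wooden(node1)} — 10 facts.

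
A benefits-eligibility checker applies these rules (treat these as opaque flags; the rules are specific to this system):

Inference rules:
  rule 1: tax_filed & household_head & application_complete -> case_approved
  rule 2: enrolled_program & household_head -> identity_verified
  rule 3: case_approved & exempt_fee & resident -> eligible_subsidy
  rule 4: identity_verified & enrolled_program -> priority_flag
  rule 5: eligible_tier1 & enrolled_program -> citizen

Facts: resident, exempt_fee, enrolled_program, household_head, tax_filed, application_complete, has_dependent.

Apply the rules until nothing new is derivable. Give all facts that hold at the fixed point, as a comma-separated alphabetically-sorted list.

application_complete, case_approved, eligible_subsidy, enrolled_program, exempt_fee, has_dependent, household_head, identity_verified, priority_flag, resident, tax_filed

Round 1: rule 1 [tax_filed & household_head & application_complete -> case_approved]; rule 2 [enrolled_program & household_head -> identity_verified]. New: case_approved, identity_verified.
Round 2: rule 3 [case_approved & exempt_fee & resident -> eligible_subsidy]; rule 4 [identity_verified & enrolled_program -> priority_flag]. New: eligible_subsidy, priority_flag.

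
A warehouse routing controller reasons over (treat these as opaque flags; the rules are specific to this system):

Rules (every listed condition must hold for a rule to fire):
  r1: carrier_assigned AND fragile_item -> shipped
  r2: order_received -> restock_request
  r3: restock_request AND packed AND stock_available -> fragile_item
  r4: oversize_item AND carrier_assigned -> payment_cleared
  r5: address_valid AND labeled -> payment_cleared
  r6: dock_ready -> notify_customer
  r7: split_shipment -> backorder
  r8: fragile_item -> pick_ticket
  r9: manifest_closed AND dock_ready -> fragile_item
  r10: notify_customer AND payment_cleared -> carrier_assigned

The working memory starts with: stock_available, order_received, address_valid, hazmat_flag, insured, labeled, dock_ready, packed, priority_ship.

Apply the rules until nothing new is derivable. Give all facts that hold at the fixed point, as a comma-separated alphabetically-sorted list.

address_valid, carrier_assigned, dock_ready, fragile_item, hazmat_flag, insured, labeled, notify_customer, order_received, packed, payment_cleared, pick_ticket, priority_ship, restock_request, shipped, stock_available

Round 1: r2 [order_received -> restock_request]; r5 [address_valid AND labeled -> payment_cleared]; r6 [dock_ready -> notify_customer]. New: restock_request, payment_cleared, notify_customer.
Round 2: r3 [restock_request AND packed AND stock_available -> fragile_item]; r10 [notify_customer AND payment_cleared -> carrier_assigned]. New: fragile_item, carrier_assigned.
Round 3: r1 [carrier_assigned AND fragile_item -> shipped]; r8 [fragile_item -> pick_ticket]. New: shipped, pick_ticket.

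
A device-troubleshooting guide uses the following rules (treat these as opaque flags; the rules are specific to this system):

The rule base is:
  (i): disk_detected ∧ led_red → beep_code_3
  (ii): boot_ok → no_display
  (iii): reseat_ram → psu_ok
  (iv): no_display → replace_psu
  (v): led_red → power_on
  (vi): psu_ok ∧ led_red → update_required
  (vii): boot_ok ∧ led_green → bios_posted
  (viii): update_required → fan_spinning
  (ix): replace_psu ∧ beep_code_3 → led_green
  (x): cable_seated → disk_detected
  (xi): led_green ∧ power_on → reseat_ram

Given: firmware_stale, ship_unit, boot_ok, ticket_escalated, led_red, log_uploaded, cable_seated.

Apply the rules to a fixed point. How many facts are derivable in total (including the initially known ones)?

Round 1: (ii) [boot_ok → no_display]; (v) [led_red → power_on]; (x) [cable_seated → disk_detected]. Adds no_display, power_on, disk_detected.
Round 2: (i) [disk_detected ∧ led_red → beep_code_3]; (iv) [no_display → replace_psu]. Adds beep_code_3, replace_psu.
Round 3: (ix) [replace_psu ∧ beep_code_3 → led_green]. Adds led_green.
Round 4: (vii) [boot_ok ∧ led_green → bios_posted]; (xi) [led_green ∧ power_on → reseat_ram]. Adds bios_posted, reseat_ram.
Round 5: (iii) [reseat_ram → psu_ok]. Adds psu_ok.
Round 6: (vi) [psu_ok ∧ led_red → update_required]. Adds update_required.
Round 7: (viii) [update_required → fan_spinning]. Adds fan_spinning.
Closure: {beep_code_3, bios_posted, boot_ok, cable_seated, disk_detected, fan_spinning, firmware_stale, led_green, led_red, log_uploaded, no_display, power_on, psu_ok, replace_psu, reseat_ram, ship_unit, ticket_escalated, update_required} — 18 facts.

18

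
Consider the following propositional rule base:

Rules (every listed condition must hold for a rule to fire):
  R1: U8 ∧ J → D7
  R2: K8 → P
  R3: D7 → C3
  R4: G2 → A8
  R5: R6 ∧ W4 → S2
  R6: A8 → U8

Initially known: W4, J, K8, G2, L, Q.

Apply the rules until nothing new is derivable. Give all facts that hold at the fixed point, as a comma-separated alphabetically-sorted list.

A8, C3, D7, G2, J, K8, L, P, Q, U8, W4

Round 1: R2 [K8 → P]; R4 [G2 → A8]. Adds P, A8.
Round 2: R6 [A8 → U8]. Adds U8.
Round 3: R1 [U8 ∧ J → D7]. Adds D7.
Round 4: R3 [D7 → C3]. Adds C3.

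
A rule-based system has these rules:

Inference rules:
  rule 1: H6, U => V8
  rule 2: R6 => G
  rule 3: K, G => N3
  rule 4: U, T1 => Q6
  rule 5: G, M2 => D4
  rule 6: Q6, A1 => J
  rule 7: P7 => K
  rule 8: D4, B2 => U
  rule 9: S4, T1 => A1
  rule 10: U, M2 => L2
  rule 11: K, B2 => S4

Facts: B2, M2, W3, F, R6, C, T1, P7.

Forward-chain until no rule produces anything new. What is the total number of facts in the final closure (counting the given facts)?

Round 1: rule 2 [R6 => G]; rule 7 [P7 => K]. Adds G, K.
Round 2: rule 3 [K, G => N3]; rule 5 [G, M2 => D4]; rule 11 [K, B2 => S4]. Adds N3, D4, S4.
Round 3: rule 8 [D4, B2 => U]; rule 9 [S4, T1 => A1]. Adds U, A1.
Round 4: rule 4 [U, T1 => Q6]; rule 10 [U, M2 => L2]. Adds Q6, L2.
Round 5: rule 6 [Q6, A1 => J]. Adds J.
Closure: {A1, B2, C, D4, F, G, J, K, L2, M2, N3, P7, Q6, R6, S4, T1, U, W3} — 18 facts.

18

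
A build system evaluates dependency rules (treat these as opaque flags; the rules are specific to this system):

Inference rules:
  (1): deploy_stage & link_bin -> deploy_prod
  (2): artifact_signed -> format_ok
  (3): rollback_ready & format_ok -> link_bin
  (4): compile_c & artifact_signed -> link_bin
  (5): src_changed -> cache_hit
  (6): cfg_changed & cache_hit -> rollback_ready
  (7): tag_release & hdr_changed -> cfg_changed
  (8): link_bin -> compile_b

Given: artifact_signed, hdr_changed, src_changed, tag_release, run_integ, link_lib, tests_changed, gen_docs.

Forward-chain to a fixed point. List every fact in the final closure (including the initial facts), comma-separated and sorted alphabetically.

Round 1 — (2), (5), (7), derive format_ok, cache_hit, cfg_changed.
Round 2 — (6), derive rollback_ready.
Round 3 — (3), derive link_bin.
Round 4 — (8), derive compile_b.

artifact_signed, cache_hit, cfg_changed, compile_b, format_ok, gen_docs, hdr_changed, link_bin, link_lib, rollback_ready, run_integ, src_changed, tag_release, tests_changed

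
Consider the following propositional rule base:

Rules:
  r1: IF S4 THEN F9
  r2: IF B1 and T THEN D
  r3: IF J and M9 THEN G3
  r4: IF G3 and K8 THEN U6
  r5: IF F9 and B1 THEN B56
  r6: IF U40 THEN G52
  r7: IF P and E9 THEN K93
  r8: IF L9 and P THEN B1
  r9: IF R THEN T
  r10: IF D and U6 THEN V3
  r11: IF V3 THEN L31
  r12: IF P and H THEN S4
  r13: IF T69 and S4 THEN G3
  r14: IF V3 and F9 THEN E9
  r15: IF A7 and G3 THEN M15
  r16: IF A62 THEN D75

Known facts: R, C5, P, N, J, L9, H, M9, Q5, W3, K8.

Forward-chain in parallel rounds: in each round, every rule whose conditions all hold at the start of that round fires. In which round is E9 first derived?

4

Round 1 fires r3, r8, r9, r12, giving G3, B1, T, S4.
Round 2 fires r1, r2, r4, giving F9, D, U6.
Round 3 fires r5, r10, giving B56, V3.
Round 4 fires r11, r14, giving L31, E9.
E9 first appears in round 4.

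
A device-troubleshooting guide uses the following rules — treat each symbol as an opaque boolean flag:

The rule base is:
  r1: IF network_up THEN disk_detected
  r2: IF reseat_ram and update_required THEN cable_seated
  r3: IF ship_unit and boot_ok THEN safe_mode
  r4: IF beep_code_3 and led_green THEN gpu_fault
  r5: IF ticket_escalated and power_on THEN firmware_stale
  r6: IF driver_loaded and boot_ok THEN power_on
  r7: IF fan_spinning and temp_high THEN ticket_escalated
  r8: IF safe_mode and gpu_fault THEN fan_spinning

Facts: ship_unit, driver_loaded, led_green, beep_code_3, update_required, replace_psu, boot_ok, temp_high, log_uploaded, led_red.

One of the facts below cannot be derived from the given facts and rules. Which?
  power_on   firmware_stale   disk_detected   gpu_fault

Round 1 fires r3, r4, r6, giving safe_mode, gpu_fault, power_on.
Round 2 fires r8, giving fan_spinning.
Round 3 fires r7, giving ticket_escalated.
Round 4 fires r5, giving firmware_stale.
Derived: power_on (round 1), gpu_fault (round 1), firmware_stale (round 4). disk_detected never appears in any round.

disk_detected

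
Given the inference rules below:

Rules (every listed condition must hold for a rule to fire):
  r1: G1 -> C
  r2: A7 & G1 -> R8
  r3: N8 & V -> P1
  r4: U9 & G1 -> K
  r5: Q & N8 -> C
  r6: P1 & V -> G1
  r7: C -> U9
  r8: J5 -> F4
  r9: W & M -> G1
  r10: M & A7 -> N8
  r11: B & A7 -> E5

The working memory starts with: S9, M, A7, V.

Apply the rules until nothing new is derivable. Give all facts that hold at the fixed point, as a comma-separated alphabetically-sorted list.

A7, C, G1, K, M, N8, P1, R8, S9, U9, V

Round 1 — r10, derive N8.
Round 2 — r3, derive P1.
Round 3 — r6, derive G1.
Round 4 — r1, r2, derive C, R8.
Round 5 — r7, derive U9.
Round 6 — r4, derive K.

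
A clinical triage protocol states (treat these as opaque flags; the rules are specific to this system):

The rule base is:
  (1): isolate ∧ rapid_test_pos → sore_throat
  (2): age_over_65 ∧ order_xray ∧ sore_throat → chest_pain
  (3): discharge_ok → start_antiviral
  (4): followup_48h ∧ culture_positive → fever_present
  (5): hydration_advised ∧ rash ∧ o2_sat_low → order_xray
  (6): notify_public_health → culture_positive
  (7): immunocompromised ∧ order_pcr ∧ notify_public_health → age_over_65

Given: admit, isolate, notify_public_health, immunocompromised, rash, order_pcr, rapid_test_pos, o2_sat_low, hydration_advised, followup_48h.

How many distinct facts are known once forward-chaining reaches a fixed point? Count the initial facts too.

16

Round 1 — (1), (5), (6), (7), derive sore_throat, order_xray, culture_positive, age_over_65.
Round 2 — (2), (4), derive chest_pain, fever_present.
Closure: {admit, age_over_65, chest_pain, culture_positive, fever_present, followup_48h, hydration_advised, immunocompromised, isolate, notify_public_health, o2_sat_low, order_pcr, order_xray, rapid_test_pos, rash, sore_throat} — 16 facts.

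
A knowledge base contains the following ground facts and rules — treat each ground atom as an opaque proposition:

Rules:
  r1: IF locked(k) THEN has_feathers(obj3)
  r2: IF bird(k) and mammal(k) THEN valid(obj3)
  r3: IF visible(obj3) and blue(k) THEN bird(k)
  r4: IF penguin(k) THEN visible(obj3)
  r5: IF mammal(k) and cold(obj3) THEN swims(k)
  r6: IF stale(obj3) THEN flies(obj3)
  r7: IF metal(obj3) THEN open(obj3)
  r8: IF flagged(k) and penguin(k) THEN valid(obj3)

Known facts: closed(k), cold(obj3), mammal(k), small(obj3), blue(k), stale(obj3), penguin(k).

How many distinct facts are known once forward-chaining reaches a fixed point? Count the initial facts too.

Round 1: r4 [IF penguin(k) THEN visible(obj3)]; r5 [IF mammal(k) and cold(obj3) THEN swims(k)]; r6 [IF stale(obj3) THEN flies(obj3)]. Adds visible(obj3), swims(k), flies(obj3).
Round 2: r3 [IF visible(obj3) and blue(k) THEN bird(k)]. Adds bird(k).
Round 3: r2 [IF bird(k) and mammal(k) THEN valid(obj3)]. Adds valid(obj3).
Closure: {bird(k), blue(k), closed(k), cold(obj3), flies(obj3), mammal(k), penguin(k), small(obj3), stale(obj3), swims(k), valid(obj3), visible(obj3)} — 12 facts.

12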